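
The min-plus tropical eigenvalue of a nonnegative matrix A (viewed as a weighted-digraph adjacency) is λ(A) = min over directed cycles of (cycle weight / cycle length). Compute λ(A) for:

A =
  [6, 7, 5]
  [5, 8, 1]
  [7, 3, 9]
λ(A) = 2

Enumerate directed cycles and compute their means (weight / length). Sample:
  cycle 0 → 0: weight = 6, length = 1, mean = 6/1 ≈ 6.000
  cycle 1 → 1: weight = 8, length = 1, mean = 8/1 ≈ 8.000
  cycle 2 → 2: weight = 9, length = 1, mean = 9/1 ≈ 9.000
  cycle 0 → 1 → 0: weight = 12, length = 2, mean = 12/2 ≈ 6.000
  cycle 0 → 2 → 0: weight = 12, length = 2, mean = 12/2 ≈ 6.000
  cycle 1 → 0 → 1: weight = 12, length = 2, mean = 12/2 ≈ 6.000
Minimum mean = 2.000, attained e.g. along the cycle 1 → 2 → 1 with weight 4 and length 2. So λ(A) = 4/2 = 2.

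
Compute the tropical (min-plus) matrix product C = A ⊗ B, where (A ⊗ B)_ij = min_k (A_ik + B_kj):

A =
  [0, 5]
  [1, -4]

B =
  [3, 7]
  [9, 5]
A ⊗ B =
  [3, 7]
  [4, 1]

Apply the min-plus product entry-by-entry:
  C[0][0] = min over k of (A[0][0] + B[0][0] = 0 + 3 = 3, A[0][1] + B[1][0] = 5 + 9 = 14) = 3 (attained at k = 0)
  C[0][1] = min over k of (A[0][0] + B[0][1] = 0 + 7 = 7, A[0][1] + B[1][1] = 5 + 5 = 10) = 7 (attained at k = 0)
  C[1][0] = min over k of (A[1][0] + B[0][0] = 1 + 3 = 4, A[1][1] + B[1][0] = -4 + 9 = 5) = 4 (attained at k = 0)
  C[1][1] = min over k of (A[1][0] + B[0][1] = 1 + 7 = 8, A[1][1] + B[1][1] = -4 + 5 = 1) = 1 (attained at k = 1)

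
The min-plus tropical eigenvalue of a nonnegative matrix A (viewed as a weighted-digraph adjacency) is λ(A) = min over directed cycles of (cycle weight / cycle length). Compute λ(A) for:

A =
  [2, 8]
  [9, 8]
λ(A) = 2

Enumerate directed cycles and compute their means (weight / length). Sample:
  cycle 0 → 0: weight = 2, length = 1, mean = 2/1 ≈ 2.000
  cycle 1 → 1: weight = 8, length = 1, mean = 8/1 ≈ 8.000
  cycle 0 → 1 → 0: weight = 17, length = 2, mean = 17/2 ≈ 8.500
  cycle 1 → 0 → 1: weight = 17, length = 2, mean = 17/2 ≈ 8.500
Minimum mean = 2.000, attained e.g. along the cycle 0 → 0 with weight 2 and length 1. So λ(A) = 2/1 = 2.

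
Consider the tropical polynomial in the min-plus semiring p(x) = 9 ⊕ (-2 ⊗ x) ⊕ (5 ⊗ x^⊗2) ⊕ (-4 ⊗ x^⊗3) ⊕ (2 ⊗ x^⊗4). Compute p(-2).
p(-2) = -10

A tropical monomial a ⊗ x^⊗i evaluates to a + i · x. Evaluating each term at x = -2:
  Term 0 contributes 9 + 0 · -2 = 9
  Term 1 contributes -2 + 1 · -2 = -4
  Term 2 contributes 5 + 2 · -2 = 1
  Term 3 contributes -4 + 3 · -2 = -10
  Term 4 contributes 2 + 4 · -2 = -6
p(-2) = ⊕ of these = min[9, -4, 1, -10, -6] = -10.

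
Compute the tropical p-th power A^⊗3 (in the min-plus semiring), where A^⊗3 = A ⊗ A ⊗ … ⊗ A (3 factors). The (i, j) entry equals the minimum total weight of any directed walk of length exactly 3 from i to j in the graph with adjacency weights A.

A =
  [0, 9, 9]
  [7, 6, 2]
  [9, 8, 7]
A^⊗3 =
  [0, 9, 9]
  [7, 16, 12]
  [9, 18, 16]

Each entry (A^⊗3)_ij equals the minimum over all length-3 walks i = v_0 → v_1 → … → v_3 = j of Σ_t A[v_t][v_{t+1}]. For example, for (i, j) = (0, 2) we minimise over 9 possible intermediate vertex sequences; the minimum is 9, attained along the walk 0 → 0 → 0 → 2.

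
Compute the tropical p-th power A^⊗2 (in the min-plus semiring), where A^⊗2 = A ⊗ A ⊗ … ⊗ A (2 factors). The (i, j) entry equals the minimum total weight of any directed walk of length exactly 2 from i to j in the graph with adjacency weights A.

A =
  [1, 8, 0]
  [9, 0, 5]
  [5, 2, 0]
A^⊗2 =
  [2, 2, 0]
  [9, 0, 5]
  [5, 2, 0]

Each entry (A^⊗2)_ij equals the minimum over all length-2 walks i = v_0 → v_1 → … → v_2 = j of Σ_t A[v_t][v_{t+1}]. For example, for (i, j) = (0, 2) we minimise over 3 possible intermediate vertex sequences; the minimum is 0, attained along the walk 0 → 2 → 2.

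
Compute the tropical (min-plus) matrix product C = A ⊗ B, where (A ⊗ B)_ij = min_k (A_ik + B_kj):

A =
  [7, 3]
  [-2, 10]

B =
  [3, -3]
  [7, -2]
A ⊗ B =
  [10, 1]
  [1, -5]

Apply the min-plus product entry-by-entry:
  C[0][0] = min over k of (A[0][0] + B[0][0] = 7 + 3 = 10, A[0][1] + B[1][0] = 3 + 7 = 10) = 10 (attained at k = 0)
  C[0][1] = min over k of (A[0][0] + B[0][1] = 7 + -3 = 4, A[0][1] + B[1][1] = 3 + -2 = 1) = 1 (attained at k = 1)
  C[1][0] = min over k of (A[1][0] + B[0][0] = -2 + 3 = 1, A[1][1] + B[1][0] = 10 + 7 = 17) = 1 (attained at k = 0)
  C[1][1] = min over k of (A[1][0] + B[0][1] = -2 + -3 = -5, A[1][1] + B[1][1] = 10 + -2 = 8) = -5 (attained at k = 0)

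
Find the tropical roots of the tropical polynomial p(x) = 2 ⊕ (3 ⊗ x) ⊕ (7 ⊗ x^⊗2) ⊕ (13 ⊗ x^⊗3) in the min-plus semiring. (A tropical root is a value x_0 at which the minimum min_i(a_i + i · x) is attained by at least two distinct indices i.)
Roots: {-6, -4, -1}

Each tropical root is a break point of the lower envelope of the lines y = a_i + i · x (there are 4 lines, with slopes 0, 1, ..., 3). Only the lines that attain the minimum somewhere contribute to roots; other lines are dominated. Here the surviving (envelope) indices are i = 3, i = 2, i = 1, i = 0.
Intersections between consecutive envelope lines give the roots: for adjacent envelope indices i < j the intersection is x = (a_i − a_j) / (j − i). Reading off the sorted break points: {-6, -4, -1}.
Verification: at each break x_0, at least two indices attain the minimum of min_i(a_i + i · x_0).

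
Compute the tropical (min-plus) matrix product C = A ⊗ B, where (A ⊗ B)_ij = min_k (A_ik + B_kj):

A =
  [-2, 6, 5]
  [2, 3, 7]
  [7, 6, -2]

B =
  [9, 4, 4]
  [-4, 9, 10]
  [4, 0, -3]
A ⊗ B =
  [2, 2, 2]
  [-1, 6, 4]
  [2, -2, -5]

Apply the min-plus product entry-by-entry:
  C[0][0] = min over k of (A[0][0] + B[0][0] = -2 + 9 = 7, A[0][1] + B[1][0] = 6 + -4 = 2, A[0][2] + B[2][0] = 5 + 4 = 9) = 2 (attained at k = 1)
  C[0][1] = min over k of (A[0][0] + B[0][1] = -2 + 4 = 2, A[0][1] + B[1][1] = 6 + 9 = 15, A[0][2] + B[2][1] = 5 + 0 = 5) = 2 (attained at k = 0)
  C[0][2] = min over k of (A[0][0] + B[0][2] = -2 + 4 = 2, A[0][1] + B[1][2] = 6 + 10 = 16, A[0][2] + B[2][2] = 5 + -3 = 2) = 2 (attained at k = 0)
  C[1][0] = min over k of (A[1][0] + B[0][0] = 2 + 9 = 11, A[1][1] + B[1][0] = 3 + -4 = -1, A[1][2] + B[2][0] = 7 + 4 = 11) = -1 (attained at k = 1)
  C[1][1] = min over k of (A[1][0] + B[0][1] = 2 + 4 = 6, A[1][1] + B[1][1] = 3 + 9 = 12, A[1][2] + B[2][1] = 7 + 0 = 7) = 6 (attained at k = 0)
  C[1][2] = min over k of (A[1][0] + B[0][2] = 2 + 4 = 6, A[1][1] + B[1][2] = 3 + 10 = 13, A[1][2] + B[2][2] = 7 + -3 = 4) = 4 (attained at k = 2)
  C[2][0] = min over k of (A[2][0] + B[0][0] = 7 + 9 = 16, A[2][1] + B[1][0] = 6 + -4 = 2, A[2][2] + B[2][0] = -2 + 4 = 2) = 2 (attained at k = 1)
  C[2][1] = min over k of (A[2][0] + B[0][1] = 7 + 4 = 11, A[2][1] + B[1][1] = 6 + 9 = 15, A[2][2] + B[2][1] = -2 + 0 = -2) = -2 (attained at k = 2)
  C[2][2] = min over k of (A[2][0] + B[0][2] = 7 + 4 = 11, A[2][1] + B[1][2] = 6 + 10 = 16, A[2][2] + B[2][2] = -2 + -3 = -5) = -5 (attained at k = 2)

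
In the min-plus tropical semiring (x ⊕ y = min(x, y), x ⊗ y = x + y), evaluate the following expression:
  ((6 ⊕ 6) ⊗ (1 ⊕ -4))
((6 ⊕ 6) ⊗ (1 ⊕ -4)) = 2

Expand innermost to outermost. Recall ⊕ takes the minimum of its arguments and ⊗ takes their sum. Working out the expression ((6 ⊕ 6) ⊗ (1 ⊕ -4)) gives 2.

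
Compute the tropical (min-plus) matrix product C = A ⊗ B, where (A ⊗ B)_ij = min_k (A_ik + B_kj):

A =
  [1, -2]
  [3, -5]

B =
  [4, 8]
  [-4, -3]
A ⊗ B =
  [-6, -5]
  [-9, -8]

Apply the min-plus product entry-by-entry:
  C[0][0] = min over k of (A[0][0] + B[0][0] = 1 + 4 = 5, A[0][1] + B[1][0] = -2 + -4 = -6) = -6 (attained at k = 1)
  C[0][1] = min over k of (A[0][0] + B[0][1] = 1 + 8 = 9, A[0][1] + B[1][1] = -2 + -3 = -5) = -5 (attained at k = 1)
  C[1][0] = min over k of (A[1][0] + B[0][0] = 3 + 4 = 7, A[1][1] + B[1][0] = -5 + -4 = -9) = -9 (attained at k = 1)
  C[1][1] = min over k of (A[1][0] + B[0][1] = 3 + 8 = 11, A[1][1] + B[1][1] = -5 + -3 = -8) = -8 (attained at k = 1)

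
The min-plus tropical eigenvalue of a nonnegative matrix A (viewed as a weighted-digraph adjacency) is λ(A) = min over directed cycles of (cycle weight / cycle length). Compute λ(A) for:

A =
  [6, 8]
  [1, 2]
λ(A) = 2

Enumerate directed cycles and compute their means (weight / length). Sample:
  cycle 0 → 0: weight = 6, length = 1, mean = 6/1 ≈ 6.000
  cycle 1 → 1: weight = 2, length = 1, mean = 2/1 ≈ 2.000
  cycle 0 → 1 → 0: weight = 9, length = 2, mean = 9/2 ≈ 4.500
  cycle 1 → 0 → 1: weight = 9, length = 2, mean = 9/2 ≈ 4.500
Minimum mean = 2.000, attained e.g. along the cycle 1 → 1 with weight 2 and length 1. So λ(A) = 2/1 = 2.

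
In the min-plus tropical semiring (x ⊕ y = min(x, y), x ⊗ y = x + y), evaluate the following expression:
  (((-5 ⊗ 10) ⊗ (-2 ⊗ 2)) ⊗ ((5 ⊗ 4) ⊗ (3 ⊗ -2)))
(((-5 ⊗ 10) ⊗ (-2 ⊗ 2)) ⊗ ((5 ⊗ 4) ⊗ (3 ⊗ -2))) = 15

Expand innermost to outermost. Recall ⊕ takes the minimum of its arguments and ⊗ takes their sum. Working out the expression (((-5 ⊗ 10) ⊗ (-2 ⊗ 2)) ⊗ ((5 ⊗ 4) ⊗ (3 ⊗ -2))) gives 15.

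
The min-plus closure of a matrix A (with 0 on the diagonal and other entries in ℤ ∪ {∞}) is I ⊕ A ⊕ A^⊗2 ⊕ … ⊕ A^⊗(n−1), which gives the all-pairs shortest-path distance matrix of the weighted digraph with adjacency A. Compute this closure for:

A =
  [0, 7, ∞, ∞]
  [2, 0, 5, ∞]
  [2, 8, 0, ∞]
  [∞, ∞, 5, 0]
Closure =
  [0, 7, 12, ∞]
  [2, 0, 5, ∞]
  [2, 8, 0, ∞]
  [7, 13, 5, 0]

This is the Floyd-Warshall all-pairs shortest-path computation. For each intermediate vertex k = 0, 1, …, 3, update dist[i][j] ← min(dist[i][j], dist[i][k] + dist[k][j]). The final matrix gives, for each (i, j), the minimum total weight of any directed path from i to j (possibly empty when i = j).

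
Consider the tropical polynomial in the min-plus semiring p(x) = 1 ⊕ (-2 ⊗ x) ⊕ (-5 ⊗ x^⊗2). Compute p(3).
p(3) = 1

A tropical monomial a ⊗ x^⊗i evaluates to a + i · x. Evaluating each term at x = 3:
  Term 0 contributes 1 + 0 · 3 = 1
  Term 1 contributes -2 + 1 · 3 = 1
  Term 2 contributes -5 + 2 · 3 = 1
p(3) = ⊕ of these = min[1, 1, 1] = 1.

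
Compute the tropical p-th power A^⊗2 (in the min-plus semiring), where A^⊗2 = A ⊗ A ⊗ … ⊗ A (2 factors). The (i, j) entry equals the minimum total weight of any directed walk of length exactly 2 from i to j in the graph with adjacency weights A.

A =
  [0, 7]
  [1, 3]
A^⊗2 =
  [0, 7]
  [1, 6]

Each entry (A^⊗2)_ij equals the minimum over all length-2 walks i = v_0 → v_1 → … → v_2 = j of Σ_t A[v_t][v_{t+1}]. For example, for (i, j) = (0, 1) we minimise over 2 possible intermediate vertex sequences; the minimum is 7, attained along the walk 0 → 0 → 1.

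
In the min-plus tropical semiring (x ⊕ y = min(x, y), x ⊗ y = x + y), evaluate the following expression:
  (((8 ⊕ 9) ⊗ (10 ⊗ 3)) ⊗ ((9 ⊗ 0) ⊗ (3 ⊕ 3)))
(((8 ⊕ 9) ⊗ (10 ⊗ 3)) ⊗ ((9 ⊗ 0) ⊗ (3 ⊕ 3))) = 33

Expand innermost to outermost. Recall ⊕ takes the minimum of its arguments and ⊗ takes their sum. Working out the expression (((8 ⊕ 9) ⊗ (10 ⊗ 3)) ⊗ ((9 ⊗ 0) ⊗ (3 ⊕ 3))) gives 33.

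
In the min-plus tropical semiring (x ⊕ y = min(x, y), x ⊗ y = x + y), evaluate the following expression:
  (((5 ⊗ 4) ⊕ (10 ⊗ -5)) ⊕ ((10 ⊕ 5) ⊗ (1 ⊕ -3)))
(((5 ⊗ 4) ⊕ (10 ⊗ -5)) ⊕ ((10 ⊕ 5) ⊗ (1 ⊕ -3))) = 2

Expand innermost to outermost. Recall ⊕ takes the minimum of its arguments and ⊗ takes their sum. Working out the expression (((5 ⊗ 4) ⊕ (10 ⊗ -5)) ⊕ ((10 ⊕ 5) ⊗ (1 ⊕ -3))) gives 2.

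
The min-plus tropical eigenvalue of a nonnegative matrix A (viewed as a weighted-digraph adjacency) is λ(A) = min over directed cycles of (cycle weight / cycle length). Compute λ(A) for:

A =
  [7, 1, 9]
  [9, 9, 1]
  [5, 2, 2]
λ(A) = 3/2

Enumerate directed cycles and compute their means (weight / length). Sample:
  cycle 0 → 0: weight = 7, length = 1, mean = 7/1 ≈ 7.000
  cycle 1 → 1: weight = 9, length = 1, mean = 9/1 ≈ 9.000
  cycle 2 → 2: weight = 2, length = 1, mean = 2/1 ≈ 2.000
  cycle 0 → 1 → 0: weight = 10, length = 2, mean = 10/2 ≈ 5.000
  cycle 0 → 2 → 0: weight = 14, length = 2, mean = 14/2 ≈ 7.000
  cycle 1 → 0 → 1: weight = 10, length = 2, mean = 10/2 ≈ 5.000
Minimum mean = 1.500, attained e.g. along the cycle 1 → 2 → 1 with weight 3 and length 2. So λ(A) = 3/2 = 3/2.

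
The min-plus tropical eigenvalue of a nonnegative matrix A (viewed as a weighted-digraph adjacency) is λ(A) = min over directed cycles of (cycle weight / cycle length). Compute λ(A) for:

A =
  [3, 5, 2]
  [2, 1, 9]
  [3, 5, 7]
λ(A) = 1

Enumerate directed cycles and compute their means (weight / length). Sample:
  cycle 0 → 0: weight = 3, length = 1, mean = 3/1 ≈ 3.000
  cycle 1 → 1: weight = 1, length = 1, mean = 1/1 ≈ 1.000
  cycle 2 → 2: weight = 7, length = 1, mean = 7/1 ≈ 7.000
  cycle 0 → 1 → 0: weight = 7, length = 2, mean = 7/2 ≈ 3.500
  cycle 0 → 2 → 0: weight = 5, length = 2, mean = 5/2 ≈ 2.500
  cycle 1 → 0 → 1: weight = 7, length = 2, mean = 7/2 ≈ 3.500
Minimum mean = 1.000, attained e.g. along the cycle 1 → 1 with weight 1 and length 1. So λ(A) = 1/1 = 1.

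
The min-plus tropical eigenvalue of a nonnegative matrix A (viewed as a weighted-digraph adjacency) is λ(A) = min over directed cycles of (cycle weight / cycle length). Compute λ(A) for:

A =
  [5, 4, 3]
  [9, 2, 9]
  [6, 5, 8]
λ(A) = 2

Enumerate directed cycles and compute their means (weight / length). Sample:
  cycle 0 → 0: weight = 5, length = 1, mean = 5/1 ≈ 5.000
  cycle 1 → 1: weight = 2, length = 1, mean = 2/1 ≈ 2.000
  cycle 2 → 2: weight = 8, length = 1, mean = 8/1 ≈ 8.000
  cycle 0 → 1 → 0: weight = 13, length = 2, mean = 13/2 ≈ 6.500
  cycle 0 → 2 → 0: weight = 9, length = 2, mean = 9/2 ≈ 4.500
  cycle 1 → 0 → 1: weight = 13, length = 2, mean = 13/2 ≈ 6.500
Minimum mean = 2.000, attained e.g. along the cycle 1 → 1 with weight 2 and length 1. So λ(A) = 2/1 = 2.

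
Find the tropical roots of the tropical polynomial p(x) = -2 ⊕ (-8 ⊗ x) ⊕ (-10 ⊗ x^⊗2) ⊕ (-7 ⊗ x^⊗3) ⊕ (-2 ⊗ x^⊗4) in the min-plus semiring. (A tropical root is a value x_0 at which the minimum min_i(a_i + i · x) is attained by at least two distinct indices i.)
Roots: {-5, -3, 2, 6}

Each tropical root is a break point of the lower envelope of the lines y = a_i + i · x (there are 5 lines, with slopes 0, 1, ..., 4). Only the lines that attain the minimum somewhere contribute to roots; other lines are dominated. Here the surviving (envelope) indices are i = 4, i = 3, i = 2, i = 1, i = 0.
Intersections between consecutive envelope lines give the roots: for adjacent envelope indices i < j the intersection is x = (a_i − a_j) / (j − i). Reading off the sorted break points: {-5, -3, 2, 6}.
Verification: at each break x_0, at least two indices attain the minimum of min_i(a_i + i · x_0).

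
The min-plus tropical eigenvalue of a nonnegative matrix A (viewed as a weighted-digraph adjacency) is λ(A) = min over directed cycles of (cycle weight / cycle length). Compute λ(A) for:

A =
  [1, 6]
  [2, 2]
λ(A) = 1

Enumerate directed cycles and compute their means (weight / length). Sample:
  cycle 0 → 0: weight = 1, length = 1, mean = 1/1 ≈ 1.000
  cycle 1 → 1: weight = 2, length = 1, mean = 2/1 ≈ 2.000
  cycle 0 → 1 → 0: weight = 8, length = 2, mean = 8/2 ≈ 4.000
  cycle 1 → 0 → 1: weight = 8, length = 2, mean = 8/2 ≈ 4.000
Minimum mean = 1.000, attained e.g. along the cycle 0 → 0 with weight 1 and length 1. So λ(A) = 1/1 = 1.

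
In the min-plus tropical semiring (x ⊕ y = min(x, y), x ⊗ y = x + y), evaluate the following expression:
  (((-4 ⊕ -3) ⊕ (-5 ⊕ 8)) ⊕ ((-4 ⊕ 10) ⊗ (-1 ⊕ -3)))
(((-4 ⊕ -3) ⊕ (-5 ⊕ 8)) ⊕ ((-4 ⊕ 10) ⊗ (-1 ⊕ -3))) = -7

Expand innermost to outermost. Recall ⊕ takes the minimum of its arguments and ⊗ takes their sum. Working out the expression (((-4 ⊕ -3) ⊕ (-5 ⊕ 8)) ⊕ ((-4 ⊕ 10) ⊗ (-1 ⊕ -3))) gives -7.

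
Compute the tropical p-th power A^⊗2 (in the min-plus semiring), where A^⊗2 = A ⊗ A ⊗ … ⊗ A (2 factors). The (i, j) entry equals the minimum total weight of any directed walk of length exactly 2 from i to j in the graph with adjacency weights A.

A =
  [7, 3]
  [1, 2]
A^⊗2 =
  [4, 5]
  [3, 4]

Each entry (A^⊗2)_ij equals the minimum over all length-2 walks i = v_0 → v_1 → … → v_2 = j of Σ_t A[v_t][v_{t+1}]. For example, for (i, j) = (0, 1) we minimise over 2 possible intermediate vertex sequences; the minimum is 5, attained along the walk 0 → 1 → 1.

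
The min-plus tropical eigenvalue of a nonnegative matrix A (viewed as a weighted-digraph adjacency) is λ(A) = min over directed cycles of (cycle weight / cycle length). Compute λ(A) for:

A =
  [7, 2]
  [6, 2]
λ(A) = 2

Enumerate directed cycles and compute their means (weight / length). Sample:
  cycle 0 → 0: weight = 7, length = 1, mean = 7/1 ≈ 7.000
  cycle 1 → 1: weight = 2, length = 1, mean = 2/1 ≈ 2.000
  cycle 0 → 1 → 0: weight = 8, length = 2, mean = 8/2 ≈ 4.000
  cycle 1 → 0 → 1: weight = 8, length = 2, mean = 8/2 ≈ 4.000
Minimum mean = 2.000, attained e.g. along the cycle 1 → 1 with weight 2 and length 1. So λ(A) = 2/1 = 2.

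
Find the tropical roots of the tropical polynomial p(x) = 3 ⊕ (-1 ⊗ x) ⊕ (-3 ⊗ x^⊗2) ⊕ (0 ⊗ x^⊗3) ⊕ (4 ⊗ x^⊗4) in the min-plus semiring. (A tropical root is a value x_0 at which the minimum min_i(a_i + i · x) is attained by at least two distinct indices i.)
Roots: {-4, -3, 2, 4}

Each tropical root is a break point of the lower envelope of the lines y = a_i + i · x (there are 5 lines, with slopes 0, 1, ..., 4). Only the lines that attain the minimum somewhere contribute to roots; other lines are dominated. Here the surviving (envelope) indices are i = 4, i = 3, i = 2, i = 1, i = 0.
Intersections between consecutive envelope lines give the roots: for adjacent envelope indices i < j the intersection is x = (a_i − a_j) / (j − i). Reading off the sorted break points: {-4, -3, 2, 4}.
Verification: at each break x_0, at least two indices attain the minimum of min_i(a_i + i · x_0).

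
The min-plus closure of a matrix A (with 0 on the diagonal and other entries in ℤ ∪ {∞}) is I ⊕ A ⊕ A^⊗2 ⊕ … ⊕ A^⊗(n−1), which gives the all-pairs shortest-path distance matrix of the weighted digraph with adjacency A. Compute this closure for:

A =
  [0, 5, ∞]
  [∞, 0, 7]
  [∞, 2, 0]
Closure =
  [0, 5, 12]
  [∞, 0, 7]
  [∞, 2, 0]

This is the Floyd-Warshall all-pairs shortest-path computation. For each intermediate vertex k = 0, 1, …, 2, update dist[i][j] ← min(dist[i][j], dist[i][k] + dist[k][j]). The final matrix gives, for each (i, j), the minimum total weight of any directed path from i to j (possibly empty when i = j).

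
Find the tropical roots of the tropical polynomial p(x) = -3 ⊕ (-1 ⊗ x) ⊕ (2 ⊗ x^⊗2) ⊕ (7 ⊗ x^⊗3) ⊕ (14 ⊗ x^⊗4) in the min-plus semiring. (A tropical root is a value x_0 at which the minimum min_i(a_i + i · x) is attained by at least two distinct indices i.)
Roots: {-7, -5, -3, -2}

Each tropical root is a break point of the lower envelope of the lines y = a_i + i · x (there are 5 lines, with slopes 0, 1, ..., 4). Only the lines that attain the minimum somewhere contribute to roots; other lines are dominated. Here the surviving (envelope) indices are i = 4, i = 3, i = 2, i = 1, i = 0.
Intersections between consecutive envelope lines give the roots: for adjacent envelope indices i < j the intersection is x = (a_i − a_j) / (j − i). Reading off the sorted break points: {-7, -5, -3, -2}.
Verification: at each break x_0, at least two indices attain the minimum of min_i(a_i + i · x_0).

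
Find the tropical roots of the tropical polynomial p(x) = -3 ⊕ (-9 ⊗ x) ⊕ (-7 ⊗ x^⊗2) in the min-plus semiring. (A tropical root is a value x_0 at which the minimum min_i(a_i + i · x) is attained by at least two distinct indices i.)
Roots: {-2, 6}

Each tropical root is a break point of the lower envelope of the lines y = a_i + i · x (there are 3 lines, with slopes 0, 1, ..., 2). Only the lines that attain the minimum somewhere contribute to roots; other lines are dominated. Here the surviving (envelope) indices are i = 2, i = 1, i = 0.
Intersections between consecutive envelope lines give the roots: for adjacent envelope indices i < j the intersection is x = (a_i − a_j) / (j − i). Reading off the sorted break points: {-2, 6}.
Verification: at each break x_0, at least two indices attain the minimum of min_i(a_i + i · x_0).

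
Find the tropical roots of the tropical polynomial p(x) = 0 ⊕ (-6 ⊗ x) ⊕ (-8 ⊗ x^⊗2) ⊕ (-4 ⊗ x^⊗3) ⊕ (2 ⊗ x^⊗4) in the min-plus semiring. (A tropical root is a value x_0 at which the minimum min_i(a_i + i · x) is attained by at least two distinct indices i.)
Roots: {-6, -4, 2, 6}

Each tropical root is a break point of the lower envelope of the lines y = a_i + i · x (there are 5 lines, with slopes 0, 1, ..., 4). Only the lines that attain the minimum somewhere contribute to roots; other lines are dominated. Here the surviving (envelope) indices are i = 4, i = 3, i = 2, i = 1, i = 0.
Intersections between consecutive envelope lines give the roots: for adjacent envelope indices i < j the intersection is x = (a_i − a_j) / (j − i). Reading off the sorted break points: {-6, -4, 2, 6}.
Verification: at each break x_0, at least two indices attain the minimum of min_i(a_i + i · x_0).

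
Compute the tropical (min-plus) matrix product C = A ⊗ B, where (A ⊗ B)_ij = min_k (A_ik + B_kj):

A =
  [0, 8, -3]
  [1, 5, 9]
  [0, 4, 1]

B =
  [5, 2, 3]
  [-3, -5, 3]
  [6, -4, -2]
A ⊗ B =
  [3, -7, -5]
  [2, 0, 4]
  [1, -3, -1]

Apply the min-plus product entry-by-entry:
  C[0][0] = min over k of (A[0][0] + B[0][0] = 0 + 5 = 5, A[0][1] + B[1][0] = 8 + -3 = 5, A[0][2] + B[2][0] = -3 + 6 = 3) = 3 (attained at k = 2)
  C[0][1] = min over k of (A[0][0] + B[0][1] = 0 + 2 = 2, A[0][1] + B[1][1] = 8 + -5 = 3, A[0][2] + B[2][1] = -3 + -4 = -7) = -7 (attained at k = 2)
  C[0][2] = min over k of (A[0][0] + B[0][2] = 0 + 3 = 3, A[0][1] + B[1][2] = 8 + 3 = 11, A[0][2] + B[2][2] = -3 + -2 = -5) = -5 (attained at k = 2)
  C[1][0] = min over k of (A[1][0] + B[0][0] = 1 + 5 = 6, A[1][1] + B[1][0] = 5 + -3 = 2, A[1][2] + B[2][0] = 9 + 6 = 15) = 2 (attained at k = 1)
  C[1][1] = min over k of (A[1][0] + B[0][1] = 1 + 2 = 3, A[1][1] + B[1][1] = 5 + -5 = 0, A[1][2] + B[2][1] = 9 + -4 = 5) = 0 (attained at k = 1)
  C[1][2] = min over k of (A[1][0] + B[0][2] = 1 + 3 = 4, A[1][1] + B[1][2] = 5 + 3 = 8, A[1][2] + B[2][2] = 9 + -2 = 7) = 4 (attained at k = 0)
  C[2][0] = min over k of (A[2][0] + B[0][0] = 0 + 5 = 5, A[2][1] + B[1][0] = 4 + -3 = 1, A[2][2] + B[2][0] = 1 + 6 = 7) = 1 (attained at k = 1)
  C[2][1] = min over k of (A[2][0] + B[0][1] = 0 + 2 = 2, A[2][1] + B[1][1] = 4 + -5 = -1, A[2][2] + B[2][1] = 1 + -4 = -3) = -3 (attained at k = 2)
  C[2][2] = min over k of (A[2][0] + B[0][2] = 0 + 3 = 3, A[2][1] + B[1][2] = 4 + 3 = 7, A[2][2] + B[2][2] = 1 + -2 = -1) = -1 (attained at k = 2)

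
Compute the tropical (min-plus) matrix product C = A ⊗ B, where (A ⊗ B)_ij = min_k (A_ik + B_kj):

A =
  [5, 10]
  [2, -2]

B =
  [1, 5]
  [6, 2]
A ⊗ B =
  [6, 10]
  [3, 0]

Apply the min-plus product entry-by-entry:
  C[0][0] = min over k of (A[0][0] + B[0][0] = 5 + 1 = 6, A[0][1] + B[1][0] = 10 + 6 = 16) = 6 (attained at k = 0)
  C[0][1] = min over k of (A[0][0] + B[0][1] = 5 + 5 = 10, A[0][1] + B[1][1] = 10 + 2 = 12) = 10 (attained at k = 0)
  C[1][0] = min over k of (A[1][0] + B[0][0] = 2 + 1 = 3, A[1][1] + B[1][0] = -2 + 6 = 4) = 3 (attained at k = 0)
  C[1][1] = min over k of (A[1][0] + B[0][1] = 2 + 5 = 7, A[1][1] + B[1][1] = -2 + 2 = 0) = 0 (attained at k = 1)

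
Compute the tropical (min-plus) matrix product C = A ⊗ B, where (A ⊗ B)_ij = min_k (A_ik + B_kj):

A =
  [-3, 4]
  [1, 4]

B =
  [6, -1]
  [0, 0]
A ⊗ B =
  [3, -4]
  [4, 0]

Apply the min-plus product entry-by-entry:
  C[0][0] = min over k of (A[0][0] + B[0][0] = -3 + 6 = 3, A[0][1] + B[1][0] = 4 + 0 = 4) = 3 (attained at k = 0)
  C[0][1] = min over k of (A[0][0] + B[0][1] = -3 + -1 = -4, A[0][1] + B[1][1] = 4 + 0 = 4) = -4 (attained at k = 0)
  C[1][0] = min over k of (A[1][0] + B[0][0] = 1 + 6 = 7, A[1][1] + B[1][0] = 4 + 0 = 4) = 4 (attained at k = 1)
  C[1][1] = min over k of (A[1][0] + B[0][1] = 1 + -1 = 0, A[1][1] + B[1][1] = 4 + 0 = 4) = 0 (attained at k = 0)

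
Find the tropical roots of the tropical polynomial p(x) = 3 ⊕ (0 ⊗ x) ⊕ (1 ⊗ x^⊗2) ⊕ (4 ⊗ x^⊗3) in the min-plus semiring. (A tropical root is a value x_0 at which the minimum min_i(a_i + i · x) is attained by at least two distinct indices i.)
Roots: {-3, -1, 3}

Each tropical root is a break point of the lower envelope of the lines y = a_i + i · x (there are 4 lines, with slopes 0, 1, ..., 3). Only the lines that attain the minimum somewhere contribute to roots; other lines are dominated. Here the surviving (envelope) indices are i = 3, i = 2, i = 1, i = 0.
Intersections between consecutive envelope lines give the roots: for adjacent envelope indices i < j the intersection is x = (a_i − a_j) / (j − i). Reading off the sorted break points: {-3, -1, 3}.
Verification: at each break x_0, at least two indices attain the minimum of min_i(a_i + i · x_0).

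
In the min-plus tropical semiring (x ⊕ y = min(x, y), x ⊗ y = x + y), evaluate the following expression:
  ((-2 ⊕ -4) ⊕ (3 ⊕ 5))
((-2 ⊕ -4) ⊕ (3 ⊕ 5)) = -4

Expand innermost to outermost. Recall ⊕ takes the minimum of its arguments and ⊗ takes their sum. Working out the expression ((-2 ⊕ -4) ⊕ (3 ⊕ 5)) gives -4.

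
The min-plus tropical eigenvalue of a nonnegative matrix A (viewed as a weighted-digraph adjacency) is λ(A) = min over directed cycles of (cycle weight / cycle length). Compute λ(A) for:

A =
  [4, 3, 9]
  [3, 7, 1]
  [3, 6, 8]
λ(A) = 7/3

Enumerate directed cycles and compute their means (weight / length). Sample:
  cycle 0 → 0: weight = 4, length = 1, mean = 4/1 ≈ 4.000
  cycle 1 → 1: weight = 7, length = 1, mean = 7/1 ≈ 7.000
  cycle 2 → 2: weight = 8, length = 1, mean = 8/1 ≈ 8.000
  cycle 0 → 1 → 0: weight = 6, length = 2, mean = 6/2 ≈ 3.000
  cycle 0 → 2 → 0: weight = 12, length = 2, mean = 12/2 ≈ 6.000
  cycle 1 → 0 → 1: weight = 6, length = 2, mean = 6/2 ≈ 3.000
Minimum mean = 2.333, attained e.g. along the cycle 0 → 1 → 2 → 0 with weight 7 and length 3. So λ(A) = 7/3 = 7/3.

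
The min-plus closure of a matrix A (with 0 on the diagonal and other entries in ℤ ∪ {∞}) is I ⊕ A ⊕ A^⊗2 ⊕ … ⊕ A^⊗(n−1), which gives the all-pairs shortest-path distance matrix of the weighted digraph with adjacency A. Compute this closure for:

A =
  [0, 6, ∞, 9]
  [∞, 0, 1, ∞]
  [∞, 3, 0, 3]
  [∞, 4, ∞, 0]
Closure =
  [0, 6, 7, 9]
  [∞, 0, 1, 4]
  [∞, 3, 0, 3]
  [∞, 4, 5, 0]

This is the Floyd-Warshall all-pairs shortest-path computation. For each intermediate vertex k = 0, 1, …, 3, update dist[i][j] ← min(dist[i][j], dist[i][k] + dist[k][j]). The final matrix gives, for each (i, j), the minimum total weight of any directed path from i to j (possibly empty when i = j).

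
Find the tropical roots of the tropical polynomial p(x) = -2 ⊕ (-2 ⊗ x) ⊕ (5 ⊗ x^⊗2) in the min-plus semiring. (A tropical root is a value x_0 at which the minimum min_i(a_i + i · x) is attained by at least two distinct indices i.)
Roots: {-7, 0}

Each tropical root is a break point of the lower envelope of the lines y = a_i + i · x (there are 3 lines, with slopes 0, 1, ..., 2). Only the lines that attain the minimum somewhere contribute to roots; other lines are dominated. Here the surviving (envelope) indices are i = 2, i = 1, i = 0.
Intersections between consecutive envelope lines give the roots: for adjacent envelope indices i < j the intersection is x = (a_i − a_j) / (j − i). Reading off the sorted break points: {-7, 0}.
Verification: at each break x_0, at least two indices attain the minimum of min_i(a_i + i · x_0).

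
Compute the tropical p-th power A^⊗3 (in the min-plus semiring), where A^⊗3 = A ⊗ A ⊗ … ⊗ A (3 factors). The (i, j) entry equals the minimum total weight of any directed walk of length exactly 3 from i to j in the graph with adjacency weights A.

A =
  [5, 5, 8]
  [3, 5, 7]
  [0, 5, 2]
A^⊗3 =
  [10, 13, 12]
  [9, 12, 11]
  [4, 7, 6]

Each entry (A^⊗3)_ij equals the minimum over all length-3 walks i = v_0 → v_1 → … → v_3 = j of Σ_t A[v_t][v_{t+1}]. For example, for (i, j) = (0, 2) we minimise over 9 possible intermediate vertex sequences; the minimum is 12, attained along the walk 0 → 2 → 2 → 2.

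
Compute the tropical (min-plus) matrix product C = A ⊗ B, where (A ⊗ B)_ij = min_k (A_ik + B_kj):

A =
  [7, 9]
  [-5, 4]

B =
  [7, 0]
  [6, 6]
A ⊗ B =
  [14, 7]
  [2, -5]

Apply the min-plus product entry-by-entry:
  C[0][0] = min over k of (A[0][0] + B[0][0] = 7 + 7 = 14, A[0][1] + B[1][0] = 9 + 6 = 15) = 14 (attained at k = 0)
  C[0][1] = min over k of (A[0][0] + B[0][1] = 7 + 0 = 7, A[0][1] + B[1][1] = 9 + 6 = 15) = 7 (attained at k = 0)
  C[1][0] = min over k of (A[1][0] + B[0][0] = -5 + 7 = 2, A[1][1] + B[1][0] = 4 + 6 = 10) = 2 (attained at k = 0)
  C[1][1] = min over k of (A[1][0] + B[0][1] = -5 + 0 = -5, A[1][1] + B[1][1] = 4 + 6 = 10) = -5 (attained at k = 0)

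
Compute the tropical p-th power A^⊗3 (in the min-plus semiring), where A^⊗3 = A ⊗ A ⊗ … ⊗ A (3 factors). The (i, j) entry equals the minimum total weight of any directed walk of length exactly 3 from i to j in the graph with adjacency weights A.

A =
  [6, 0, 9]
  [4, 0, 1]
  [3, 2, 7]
A^⊗3 =
  [4, 0, 1]
  [4, 0, 1]
  [6, 2, 3]

Each entry (A^⊗3)_ij equals the minimum over all length-3 walks i = v_0 → v_1 → … → v_3 = j of Σ_t A[v_t][v_{t+1}]. For example, for (i, j) = (0, 2) we minimise over 9 possible intermediate vertex sequences; the minimum is 1, attained along the walk 0 → 1 → 1 → 2.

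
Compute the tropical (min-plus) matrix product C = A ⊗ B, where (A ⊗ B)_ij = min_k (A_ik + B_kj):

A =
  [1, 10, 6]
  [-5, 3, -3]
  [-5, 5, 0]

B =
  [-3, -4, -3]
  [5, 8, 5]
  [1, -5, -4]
A ⊗ B =
  [-2, -3, -2]
  [-8, -9, -8]
  [-8, -9, -8]

Apply the min-plus product entry-by-entry:
  C[0][0] = min over k of (A[0][0] + B[0][0] = 1 + -3 = -2, A[0][1] + B[1][0] = 10 + 5 = 15, A[0][2] + B[2][0] = 6 + 1 = 7) = -2 (attained at k = 0)
  C[0][1] = min over k of (A[0][0] + B[0][1] = 1 + -4 = -3, A[0][1] + B[1][1] = 10 + 8 = 18, A[0][2] + B[2][1] = 6 + -5 = 1) = -3 (attained at k = 0)
  C[0][2] = min over k of (A[0][0] + B[0][2] = 1 + -3 = -2, A[0][1] + B[1][2] = 10 + 5 = 15, A[0][2] + B[2][2] = 6 + -4 = 2) = -2 (attained at k = 0)
  C[1][0] = min over k of (A[1][0] + B[0][0] = -5 + -3 = -8, A[1][1] + B[1][0] = 3 + 5 = 8, A[1][2] + B[2][0] = -3 + 1 = -2) = -8 (attained at k = 0)
  C[1][1] = min over k of (A[1][0] + B[0][1] = -5 + -4 = -9, A[1][1] + B[1][1] = 3 + 8 = 11, A[1][2] + B[2][1] = -3 + -5 = -8) = -9 (attained at k = 0)
  C[1][2] = min over k of (A[1][0] + B[0][2] = -5 + -3 = -8, A[1][1] + B[1][2] = 3 + 5 = 8, A[1][2] + B[2][2] = -3 + -4 = -7) = -8 (attained at k = 0)
  C[2][0] = min over k of (A[2][0] + B[0][0] = -5 + -3 = -8, A[2][1] + B[1][0] = 5 + 5 = 10, A[2][2] + B[2][0] = 0 + 1 = 1) = -8 (attained at k = 0)
  C[2][1] = min over k of (A[2][0] + B[0][1] = -5 + -4 = -9, A[2][1] + B[1][1] = 5 + 8 = 13, A[2][2] + B[2][1] = 0 + -5 = -5) = -9 (attained at k = 0)
  C[2][2] = min over k of (A[2][0] + B[0][2] = -5 + -3 = -8, A[2][1] + B[1][2] = 5 + 5 = 10, A[2][2] + B[2][2] = 0 + -4 = -4) = -8 (attained at k = 0)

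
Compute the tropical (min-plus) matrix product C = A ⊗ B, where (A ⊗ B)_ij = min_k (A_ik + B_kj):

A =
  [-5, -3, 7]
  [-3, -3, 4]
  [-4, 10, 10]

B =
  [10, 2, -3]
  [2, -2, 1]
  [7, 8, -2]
A ⊗ B =
  [-1, -5, -8]
  [-1, -5, -6]
  [6, -2, -7]

Apply the min-plus product entry-by-entry:
  C[0][0] = min over k of (A[0][0] + B[0][0] = -5 + 10 = 5, A[0][1] + B[1][0] = -3 + 2 = -1, A[0][2] + B[2][0] = 7 + 7 = 14) = -1 (attained at k = 1)
  C[0][1] = min over k of (A[0][0] + B[0][1] = -5 + 2 = -3, A[0][1] + B[1][1] = -3 + -2 = -5, A[0][2] + B[2][1] = 7 + 8 = 15) = -5 (attained at k = 1)
  C[0][2] = min over k of (A[0][0] + B[0][2] = -5 + -3 = -8, A[0][1] + B[1][2] = -3 + 1 = -2, A[0][2] + B[2][2] = 7 + -2 = 5) = -8 (attained at k = 0)
  C[1][0] = min over k of (A[1][0] + B[0][0] = -3 + 10 = 7, A[1][1] + B[1][0] = -3 + 2 = -1, A[1][2] + B[2][0] = 4 + 7 = 11) = -1 (attained at k = 1)
  C[1][1] = min over k of (A[1][0] + B[0][1] = -3 + 2 = -1, A[1][1] + B[1][1] = -3 + -2 = -5, A[1][2] + B[2][1] = 4 + 8 = 12) = -5 (attained at k = 1)
  C[1][2] = min over k of (A[1][0] + B[0][2] = -3 + -3 = -6, A[1][1] + B[1][2] = -3 + 1 = -2, A[1][2] + B[2][2] = 4 + -2 = 2) = -6 (attained at k = 0)
  C[2][0] = min over k of (A[2][0] + B[0][0] = -4 + 10 = 6, A[2][1] + B[1][0] = 10 + 2 = 12, A[2][2] + B[2][0] = 10 + 7 = 17) = 6 (attained at k = 0)
  C[2][1] = min over k of (A[2][0] + B[0][1] = -4 + 2 = -2, A[2][1] + B[1][1] = 10 + -2 = 8, A[2][2] + B[2][1] = 10 + 8 = 18) = -2 (attained at k = 0)
  C[2][2] = min over k of (A[2][0] + B[0][2] = -4 + -3 = -7, A[2][1] + B[1][2] = 10 + 1 = 11, A[2][2] + B[2][2] = 10 + -2 = 8) = -7 (attained at k = 0)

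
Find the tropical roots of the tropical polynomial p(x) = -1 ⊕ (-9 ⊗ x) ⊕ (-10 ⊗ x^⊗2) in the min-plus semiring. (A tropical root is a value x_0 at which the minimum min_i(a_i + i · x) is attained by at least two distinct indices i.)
Roots: {1, 8}

Each tropical root is a break point of the lower envelope of the lines y = a_i + i · x (there are 3 lines, with slopes 0, 1, ..., 2). Only the lines that attain the minimum somewhere contribute to roots; other lines are dominated. Here the surviving (envelope) indices are i = 2, i = 1, i = 0.
Intersections between consecutive envelope lines give the roots: for adjacent envelope indices i < j the intersection is x = (a_i − a_j) / (j − i). Reading off the sorted break points: {1, 8}.
Verification: at each break x_0, at least two indices attain the minimum of min_i(a_i + i · x_0).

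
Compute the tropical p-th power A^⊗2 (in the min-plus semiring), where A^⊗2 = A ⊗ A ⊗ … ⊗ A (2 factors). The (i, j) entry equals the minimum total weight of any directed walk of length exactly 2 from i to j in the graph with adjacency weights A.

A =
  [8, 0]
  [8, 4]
A^⊗2 =
  [8, 4]
  [12, 8]

Each entry (A^⊗2)_ij equals the minimum over all length-2 walks i = v_0 → v_1 → … → v_2 = j of Σ_t A[v_t][v_{t+1}]. For example, for (i, j) = (0, 1) we minimise over 2 possible intermediate vertex sequences; the minimum is 4, attained along the walk 0 → 1 → 1.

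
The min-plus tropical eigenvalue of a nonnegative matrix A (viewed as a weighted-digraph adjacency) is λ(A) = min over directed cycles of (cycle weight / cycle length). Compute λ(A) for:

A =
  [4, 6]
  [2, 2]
λ(A) = 2

Enumerate directed cycles and compute their means (weight / length). Sample:
  cycle 0 → 0: weight = 4, length = 1, mean = 4/1 ≈ 4.000
  cycle 1 → 1: weight = 2, length = 1, mean = 2/1 ≈ 2.000
  cycle 0 → 1 → 0: weight = 8, length = 2, mean = 8/2 ≈ 4.000
  cycle 1 → 0 → 1: weight = 8, length = 2, mean = 8/2 ≈ 4.000
Minimum mean = 2.000, attained e.g. along the cycle 1 → 1 with weight 2 and length 1. So λ(A) = 2/1 = 2.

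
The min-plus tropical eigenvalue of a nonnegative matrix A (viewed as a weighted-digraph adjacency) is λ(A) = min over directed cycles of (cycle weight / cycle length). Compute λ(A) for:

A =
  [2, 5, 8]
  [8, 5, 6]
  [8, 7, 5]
λ(A) = 2

Enumerate directed cycles and compute their means (weight / length). Sample:
  cycle 0 → 0: weight = 2, length = 1, mean = 2/1 ≈ 2.000
  cycle 1 → 1: weight = 5, length = 1, mean = 5/1 ≈ 5.000
  cycle 2 → 2: weight = 5, length = 1, mean = 5/1 ≈ 5.000
  cycle 0 → 1 → 0: weight = 13, length = 2, mean = 13/2 ≈ 6.500
  cycle 0 → 2 → 0: weight = 16, length = 2, mean = 16/2 ≈ 8.000
  cycle 1 → 0 → 1: weight = 13, length = 2, mean = 13/2 ≈ 6.500
Minimum mean = 2.000, attained e.g. along the cycle 0 → 0 with weight 2 and length 1. So λ(A) = 2/1 = 2.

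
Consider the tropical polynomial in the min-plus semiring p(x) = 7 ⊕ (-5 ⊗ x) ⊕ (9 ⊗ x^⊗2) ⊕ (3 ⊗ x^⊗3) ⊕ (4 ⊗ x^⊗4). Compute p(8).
p(8) = 3

A tropical monomial a ⊗ x^⊗i evaluates to a + i · x. Evaluating each term at x = 8:
  Term 0 contributes 7 + 0 · 8 = 7
  Term 1 contributes -5 + 1 · 8 = 3
  Term 2 contributes 9 + 2 · 8 = 25
  Term 3 contributes 3 + 3 · 8 = 27
  Term 4 contributes 4 + 4 · 8 = 36
p(8) = ⊕ of these = min[7, 3, 25, 27, 36] = 3.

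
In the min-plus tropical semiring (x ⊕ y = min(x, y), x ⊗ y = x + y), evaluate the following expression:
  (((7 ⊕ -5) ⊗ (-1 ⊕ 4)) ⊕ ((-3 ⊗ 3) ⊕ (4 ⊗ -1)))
(((7 ⊕ -5) ⊗ (-1 ⊕ 4)) ⊕ ((-3 ⊗ 3) ⊕ (4 ⊗ -1))) = -6

Expand innermost to outermost. Recall ⊕ takes the minimum of its arguments and ⊗ takes their sum. Working out the expression (((7 ⊕ -5) ⊗ (-1 ⊕ 4)) ⊕ ((-3 ⊗ 3) ⊕ (4 ⊗ -1))) gives -6.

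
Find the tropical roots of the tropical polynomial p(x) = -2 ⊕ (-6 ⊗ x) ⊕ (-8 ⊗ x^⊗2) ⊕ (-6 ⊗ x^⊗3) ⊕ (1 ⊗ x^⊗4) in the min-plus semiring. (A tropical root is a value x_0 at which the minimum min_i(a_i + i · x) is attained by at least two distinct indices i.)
Roots: {-7, -2, 2, 4}

Each tropical root is a break point of the lower envelope of the lines y = a_i + i · x (there are 5 lines, with slopes 0, 1, ..., 4). Only the lines that attain the minimum somewhere contribute to roots; other lines are dominated. Here the surviving (envelope) indices are i = 4, i = 3, i = 2, i = 1, i = 0.
Intersections between consecutive envelope lines give the roots: for adjacent envelope indices i < j the intersection is x = (a_i − a_j) / (j − i). Reading off the sorted break points: {-7, -2, 2, 4}.
Verification: at each break x_0, at least two indices attain the minimum of min_i(a_i + i · x_0).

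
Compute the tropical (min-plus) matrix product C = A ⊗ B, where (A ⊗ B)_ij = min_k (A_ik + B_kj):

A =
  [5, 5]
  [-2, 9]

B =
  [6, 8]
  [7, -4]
A ⊗ B =
  [11, 1]
  [4, 5]

Apply the min-plus product entry-by-entry:
  C[0][0] = min over k of (A[0][0] + B[0][0] = 5 + 6 = 11, A[0][1] + B[1][0] = 5 + 7 = 12) = 11 (attained at k = 0)
  C[0][1] = min over k of (A[0][0] + B[0][1] = 5 + 8 = 13, A[0][1] + B[1][1] = 5 + -4 = 1) = 1 (attained at k = 1)
  C[1][0] = min over k of (A[1][0] + B[0][0] = -2 + 6 = 4, A[1][1] + B[1][0] = 9 + 7 = 16) = 4 (attained at k = 0)
  C[1][1] = min over k of (A[1][0] + B[0][1] = -2 + 8 = 6, A[1][1] + B[1][1] = 9 + -4 = 5) = 5 (attained at k = 1)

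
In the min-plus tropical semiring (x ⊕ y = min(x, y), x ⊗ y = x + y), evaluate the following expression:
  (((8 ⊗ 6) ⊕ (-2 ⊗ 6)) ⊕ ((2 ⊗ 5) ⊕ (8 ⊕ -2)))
(((8 ⊗ 6) ⊕ (-2 ⊗ 6)) ⊕ ((2 ⊗ 5) ⊕ (8 ⊕ -2))) = -2

Expand innermost to outermost. Recall ⊕ takes the minimum of its arguments and ⊗ takes their sum. Working out the expression (((8 ⊗ 6) ⊕ (-2 ⊗ 6)) ⊕ ((2 ⊗ 5) ⊕ (8 ⊕ -2))) gives -2.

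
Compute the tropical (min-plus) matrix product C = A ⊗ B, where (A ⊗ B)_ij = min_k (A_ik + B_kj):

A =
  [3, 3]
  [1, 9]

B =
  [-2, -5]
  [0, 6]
A ⊗ B =
  [1, -2]
  [-1, -4]

Apply the min-plus product entry-by-entry:
  C[0][0] = min over k of (A[0][0] + B[0][0] = 3 + -2 = 1, A[0][1] + B[1][0] = 3 + 0 = 3) = 1 (attained at k = 0)
  C[0][1] = min over k of (A[0][0] + B[0][1] = 3 + -5 = -2, A[0][1] + B[1][1] = 3 + 6 = 9) = -2 (attained at k = 0)
  C[1][0] = min over k of (A[1][0] + B[0][0] = 1 + -2 = -1, A[1][1] + B[1][0] = 9 + 0 = 9) = -1 (attained at k = 0)
  C[1][1] = min over k of (A[1][0] + B[0][1] = 1 + -5 = -4, A[1][1] + B[1][1] = 9 + 6 = 15) = -4 (attained at k = 0)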